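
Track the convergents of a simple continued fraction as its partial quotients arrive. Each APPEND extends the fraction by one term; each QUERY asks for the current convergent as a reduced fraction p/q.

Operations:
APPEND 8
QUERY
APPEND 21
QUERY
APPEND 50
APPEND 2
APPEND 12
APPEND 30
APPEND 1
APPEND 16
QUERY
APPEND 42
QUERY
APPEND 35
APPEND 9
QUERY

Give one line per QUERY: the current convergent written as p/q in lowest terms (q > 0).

APPEND 8: p_0 = 8·1 + 0 = 8, q_0 = 8·0 + 1 = 1 → 8/1
APPEND 21: p_1 = 21·8 + 1 = 169, q_1 = 21·1 + 0 = 21 → 169/21
APPEND 50: p_2 = 50·169 + 8 = 8458, q_2 = 50·21 + 1 = 1051 → 8458/1051
APPEND 2: p_3 = 2·8458 + 169 = 17085, q_3 = 2·1051 + 21 = 2123 → 17085/2123
APPEND 12: p_4 = 12·17085 + 8458 = 213478, q_4 = 12·2123 + 1051 = 26527 → 213478/26527
APPEND 30: p_5 = 30·213478 + 17085 = 6421425, q_5 = 30·26527 + 2123 = 797933 → 6421425/797933
APPEND 1: p_6 = 1·6421425 + 213478 = 6634903, q_6 = 1·797933 + 26527 = 824460 → 6634903/824460
APPEND 16: p_7 = 16·6634903 + 6421425 = 112579873, q_7 = 16·824460 + 797933 = 13989293 → 112579873/13989293
APPEND 42: p_8 = 42·112579873 + 6634903 = 4734989569, q_8 = 42·13989293 + 824460 = 588374766 → 4734989569/588374766
APPEND 35: p_9 = 35·4734989569 + 112579873 = 165837214788, q_9 = 35·588374766 + 13989293 = 20607106103 → 165837214788/20607106103
APPEND 9: p_10 = 9·165837214788 + 4734989569 = 1497269922661, q_10 = 9·20607106103 + 588374766 = 186052329693 → 1497269922661/186052329693

8/1
169/21
112579873/13989293
4734989569/588374766
1497269922661/186052329693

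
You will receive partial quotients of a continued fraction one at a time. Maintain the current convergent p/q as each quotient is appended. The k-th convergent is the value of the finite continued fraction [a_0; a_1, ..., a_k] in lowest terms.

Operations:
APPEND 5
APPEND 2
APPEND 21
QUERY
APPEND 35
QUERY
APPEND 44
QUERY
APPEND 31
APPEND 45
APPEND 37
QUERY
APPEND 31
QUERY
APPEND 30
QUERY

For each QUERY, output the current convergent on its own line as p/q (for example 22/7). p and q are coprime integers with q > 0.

APPEND 5: p_0 = 5·1 + 0 = 5, q_0 = 5·0 + 1 = 1 → 5/1
APPEND 2: p_1 = 2·5 + 1 = 11, q_1 = 2·1 + 0 = 2 → 11/2
APPEND 21: p_2 = 21·11 + 5 = 236, q_2 = 21·2 + 1 = 43 → 236/43
APPEND 35: p_3 = 35·236 + 11 = 8271, q_3 = 35·43 + 2 = 1507 → 8271/1507
APPEND 44: p_4 = 44·8271 + 236 = 364160, q_4 = 44·1507 + 43 = 66351 → 364160/66351
APPEND 31: p_5 = 31·364160 + 8271 = 11297231, q_5 = 31·66351 + 1507 = 2058388 → 11297231/2058388
APPEND 45: p_6 = 45·11297231 + 364160 = 508739555, q_6 = 45·2058388 + 66351 = 92693811 → 508739555/92693811
APPEND 37: p_7 = 37·508739555 + 11297231 = 18834660766, q_7 = 37·92693811 + 2058388 = 3431729395 → 18834660766/3431729395
APPEND 31: p_8 = 31·18834660766 + 508739555 = 584383223301, q_8 = 31·3431729395 + 92693811 = 106476305056 → 584383223301/106476305056
APPEND 30: p_9 = 30·584383223301 + 18834660766 = 17550331359796, q_9 = 30·106476305056 + 3431729395 = 3197720881075 → 17550331359796/3197720881075

236/43
8271/1507
364160/66351
18834660766/3431729395
584383223301/106476305056
17550331359796/3197720881075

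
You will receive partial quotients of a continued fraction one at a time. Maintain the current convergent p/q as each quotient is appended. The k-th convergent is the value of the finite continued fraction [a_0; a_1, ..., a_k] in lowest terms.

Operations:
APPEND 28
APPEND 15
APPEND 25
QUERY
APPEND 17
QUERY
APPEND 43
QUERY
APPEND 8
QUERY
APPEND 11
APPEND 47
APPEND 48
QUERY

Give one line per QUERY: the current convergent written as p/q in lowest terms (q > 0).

APPEND 28: p_0 = 28·1 + 0 = 28, q_0 = 28·0 + 1 = 1 → 28/1
APPEND 15: p_1 = 15·28 + 1 = 421, q_1 = 15·1 + 0 = 15 → 421/15
APPEND 25: p_2 = 25·421 + 28 = 10553, q_2 = 25·15 + 1 = 376 → 10553/376
APPEND 17: p_3 = 17·10553 + 421 = 179822, q_3 = 17·376 + 15 = 6407 → 179822/6407
APPEND 43: p_4 = 43·179822 + 10553 = 7742899, q_4 = 43·6407 + 376 = 275877 → 7742899/275877
APPEND 8: p_5 = 8·7742899 + 179822 = 62123014, q_5 = 8·275877 + 6407 = 2213423 → 62123014/2213423
APPEND 11: p_6 = 11·62123014 + 7742899 = 691096053, q_6 = 11·2213423 + 275877 = 24623530 → 691096053/24623530
APPEND 47: p_7 = 47·691096053 + 62123014 = 32543637505, q_7 = 47·24623530 + 2213423 = 1159519333 → 32543637505/1159519333
APPEND 48: p_8 = 48·32543637505 + 691096053 = 1562785696293, q_8 = 48·1159519333 + 24623530 = 55681551514 → 1562785696293/55681551514

10553/376
179822/6407
7742899/275877
62123014/2213423
1562785696293/55681551514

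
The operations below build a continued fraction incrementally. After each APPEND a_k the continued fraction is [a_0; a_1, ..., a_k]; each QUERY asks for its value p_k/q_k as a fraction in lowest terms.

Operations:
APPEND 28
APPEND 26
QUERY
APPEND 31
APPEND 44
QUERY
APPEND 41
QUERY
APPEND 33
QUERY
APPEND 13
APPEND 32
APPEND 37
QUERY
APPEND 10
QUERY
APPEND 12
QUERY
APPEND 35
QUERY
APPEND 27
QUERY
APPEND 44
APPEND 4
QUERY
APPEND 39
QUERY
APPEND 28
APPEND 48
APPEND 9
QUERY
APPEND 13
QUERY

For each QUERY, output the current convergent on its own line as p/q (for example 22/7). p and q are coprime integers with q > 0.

APPEND 28: p_0 = 28·1 + 0 = 28, q_0 = 28·0 + 1 = 1 → 28/1
APPEND 26: p_1 = 26·28 + 1 = 729, q_1 = 26·1 + 0 = 26 → 729/26
APPEND 31: p_2 = 31·729 + 28 = 22627, q_2 = 31·26 + 1 = 807 → 22627/807
APPEND 44: p_3 = 44·22627 + 729 = 996317, q_3 = 44·807 + 26 = 35534 → 996317/35534
APPEND 41: p_4 = 41·996317 + 22627 = 40871624, q_4 = 41·35534 + 807 = 1457701 → 40871624/1457701
APPEND 33: p_5 = 33·40871624 + 996317 = 1349759909, q_5 = 33·1457701 + 35534 = 48139667 → 1349759909/48139667
APPEND 13: p_6 = 13·1349759909 + 40871624 = 17587750441, q_6 = 13·48139667 + 1457701 = 627273372 → 17587750441/627273372
APPEND 32: p_7 = 32·17587750441 + 1349759909 = 564157774021, q_7 = 32·627273372 + 48139667 = 20120887571 → 564157774021/20120887571
APPEND 37: p_8 = 37·564157774021 + 17587750441 = 20891425389218, q_8 = 37·20120887571 + 627273372 = 745100113499 → 20891425389218/745100113499
APPEND 10: p_9 = 10·20891425389218 + 564157774021 = 209478411666201, q_9 = 10·745100113499 + 20120887571 = 7471122022561 → 209478411666201/7471122022561
APPEND 12: p_10 = 12·209478411666201 + 20891425389218 = 2534632365383630, q_10 = 12·7471122022561 + 745100113499 = 90398564384231 → 2534632365383630/90398564384231
APPEND 35: p_11 = 35·2534632365383630 + 209478411666201 = 88921611200093251, q_11 = 35·90398564384231 + 7471122022561 = 3171420875470646 → 88921611200093251/3171420875470646
APPEND 27: p_12 = 27·88921611200093251 + 2534632365383630 = 2403418134767901407, q_12 = 27·3171420875470646 + 90398564384231 = 85718762202091673 → 2403418134767901407/85718762202091673
APPEND 44: p_13 = 44·2403418134767901407 + 88921611200093251 = 105839319540987755159, q_13 = 44·85718762202091673 + 3171420875470646 = 3774796957767504258 → 105839319540987755159/3774796957767504258
APPEND 4: p_14 = 4·105839319540987755159 + 2403418134767901407 = 425760696298718922043, q_14 = 4·3774796957767504258 + 85718762202091673 = 15184906593272108705 → 425760696298718922043/15184906593272108705
APPEND 39: p_15 = 39·425760696298718922043 + 105839319540987755159 = 16710506475191025714836, q_15 = 39·15184906593272108705 + 3774796957767504258 = 595986154095379743753 → 16710506475191025714836/595986154095379743753
APPEND 28: p_16 = 28·16710506475191025714836 + 425760696298718922043 = 468319942001647438937451, q_16 = 28·595986154095379743753 + 15184906593272108705 = 16702797221263904933789 → 468319942001647438937451/16702797221263904933789
APPEND 48: p_17 = 48·468319942001647438937451 + 16710506475191025714836 = 22496067722554268094712484, q_17 = 48·16702797221263904933789 + 595986154095379743753 = 802330252774762816565625 → 22496067722554268094712484/802330252774762816565625
APPEND 9: p_18 = 9·22496067722554268094712484 + 468319942001647438937451 = 202932929444990060291349807, q_18 = 9·802330252774762816565625 + 16702797221263904933789 = 7237675072194129254024414 → 202932929444990060291349807/7237675072194129254024414
APPEND 13: p_19 = 13·202932929444990060291349807 + 22496067722554268094712484 = 2660624150507425051882259975, q_19 = 13·7237675072194129254024414 + 802330252774762816565625 = 94892106191298443118883007 → 2660624150507425051882259975/94892106191298443118883007

729/26
996317/35534
40871624/1457701
1349759909/48139667
20891425389218/745100113499
209478411666201/7471122022561
2534632365383630/90398564384231
88921611200093251/3171420875470646
2403418134767901407/85718762202091673
425760696298718922043/15184906593272108705
16710506475191025714836/595986154095379743753
202932929444990060291349807/7237675072194129254024414
2660624150507425051882259975/94892106191298443118883007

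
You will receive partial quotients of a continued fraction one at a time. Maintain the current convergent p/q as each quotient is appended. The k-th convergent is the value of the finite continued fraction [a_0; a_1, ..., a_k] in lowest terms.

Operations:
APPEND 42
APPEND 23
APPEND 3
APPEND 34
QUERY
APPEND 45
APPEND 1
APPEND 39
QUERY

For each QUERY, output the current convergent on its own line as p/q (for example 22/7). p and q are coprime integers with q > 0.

APPEND 42: p_0 = 42·1 + 0 = 42, q_0 = 42·0 + 1 = 1 → 42/1
APPEND 23: p_1 = 23·42 + 1 = 967, q_1 = 23·1 + 0 = 23 → 967/23
APPEND 3: p_2 = 3·967 + 42 = 2943, q_2 = 3·23 + 1 = 70 → 2943/70
APPEND 34: p_3 = 34·2943 + 967 = 101029, q_3 = 34·70 + 23 = 2403 → 101029/2403
APPEND 45: p_4 = 45·101029 + 2943 = 4549248, q_4 = 45·2403 + 70 = 108205 → 4549248/108205
APPEND 1: p_5 = 1·4549248 + 101029 = 4650277, q_5 = 1·108205 + 2403 = 110608 → 4650277/110608
APPEND 39: p_6 = 39·4650277 + 4549248 = 185910051, q_6 = 39·110608 + 108205 = 4421917 → 185910051/4421917

101029/2403
185910051/4421917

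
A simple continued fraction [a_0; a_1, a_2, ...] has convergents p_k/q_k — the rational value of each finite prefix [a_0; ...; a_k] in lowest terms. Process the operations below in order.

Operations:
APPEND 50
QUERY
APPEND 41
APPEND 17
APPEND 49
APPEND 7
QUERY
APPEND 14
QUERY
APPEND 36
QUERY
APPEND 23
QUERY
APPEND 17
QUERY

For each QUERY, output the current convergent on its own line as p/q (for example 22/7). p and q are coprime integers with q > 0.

50/1
12025805/240399
170074254/3399829
6134698949/122634243
141268150081/2823987418
2407693250326/48130420349

APPEND 50: p_0 = 50·1 + 0 = 50, q_0 = 50·0 + 1 = 1 → 50/1
APPEND 41: p_1 = 41·50 + 1 = 2051, q_1 = 41·1 + 0 = 41 → 2051/41
APPEND 17: p_2 = 17·2051 + 50 = 34917, q_2 = 17·41 + 1 = 698 → 34917/698
APPEND 49: p_3 = 49·34917 + 2051 = 1712984, q_3 = 49·698 + 41 = 34243 → 1712984/34243
APPEND 7: p_4 = 7·1712984 + 34917 = 12025805, q_4 = 7·34243 + 698 = 240399 → 12025805/240399
APPEND 14: p_5 = 14·12025805 + 1712984 = 170074254, q_5 = 14·240399 + 34243 = 3399829 → 170074254/3399829
APPEND 36: p_6 = 36·170074254 + 12025805 = 6134698949, q_6 = 36·3399829 + 240399 = 122634243 → 6134698949/122634243
APPEND 23: p_7 = 23·6134698949 + 170074254 = 141268150081, q_7 = 23·122634243 + 3399829 = 2823987418 → 141268150081/2823987418
APPEND 17: p_8 = 17·141268150081 + 6134698949 = 2407693250326, q_8 = 17·2823987418 + 122634243 = 48130420349 → 2407693250326/48130420349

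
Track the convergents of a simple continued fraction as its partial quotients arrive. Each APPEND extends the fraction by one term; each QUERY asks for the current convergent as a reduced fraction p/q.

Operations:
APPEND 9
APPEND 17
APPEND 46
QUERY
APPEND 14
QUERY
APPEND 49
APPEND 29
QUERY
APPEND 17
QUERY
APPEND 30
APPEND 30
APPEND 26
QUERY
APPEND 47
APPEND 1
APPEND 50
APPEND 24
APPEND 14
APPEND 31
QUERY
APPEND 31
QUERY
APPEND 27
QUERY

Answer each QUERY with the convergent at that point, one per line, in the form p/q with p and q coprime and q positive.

7093/783
99456/10979
141632129/15634845
2412626630/266331119
56701184926029/6259273541209
1455176188279635021093/160637662598737824617
45157295412518786131402/4984937523561072074495
1220702152326286860568947/134753950798747683835982

APPEND 9: p_0 = 9·1 + 0 = 9, q_0 = 9·0 + 1 = 1 → 9/1
APPEND 17: p_1 = 17·9 + 1 = 154, q_1 = 17·1 + 0 = 17 → 154/17
APPEND 46: p_2 = 46·154 + 9 = 7093, q_2 = 46·17 + 1 = 783 → 7093/783
APPEND 14: p_3 = 14·7093 + 154 = 99456, q_3 = 14·783 + 17 = 10979 → 99456/10979
APPEND 49: p_4 = 49·99456 + 7093 = 4880437, q_4 = 49·10979 + 783 = 538754 → 4880437/538754
APPEND 29: p_5 = 29·4880437 + 99456 = 141632129, q_5 = 29·538754 + 10979 = 15634845 → 141632129/15634845
APPEND 17: p_6 = 17·141632129 + 4880437 = 2412626630, q_6 = 17·15634845 + 538754 = 266331119 → 2412626630/266331119
APPEND 30: p_7 = 30·2412626630 + 141632129 = 72520431029, q_7 = 30·266331119 + 15634845 = 8005568415 → 72520431029/8005568415
APPEND 30: p_8 = 30·72520431029 + 2412626630 = 2178025557500, q_8 = 30·8005568415 + 266331119 = 240433383569 → 2178025557500/240433383569
APPEND 26: p_9 = 26·2178025557500 + 72520431029 = 56701184926029, q_9 = 26·240433383569 + 8005568415 = 6259273541209 → 56701184926029/6259273541209
APPEND 47: p_10 = 47·56701184926029 + 2178025557500 = 2667133717080863, q_10 = 47·6259273541209 + 240433383569 = 294426289820392 → 2667133717080863/294426289820392
APPEND 1: p_11 = 1·2667133717080863 + 56701184926029 = 2723834902006892, q_11 = 1·294426289820392 + 6259273541209 = 300685563361601 → 2723834902006892/300685563361601
APPEND 50: p_12 = 50·2723834902006892 + 2667133717080863 = 138858878817425463, q_12 = 50·300685563361601 + 294426289820392 = 15328704457900442 → 138858878817425463/15328704457900442
APPEND 24: p_13 = 24·138858878817425463 + 2723834902006892 = 3335336926520218004, q_13 = 24·15328704457900442 + 300685563361601 = 368189592552972209 → 3335336926520218004/368189592552972209
APPEND 14: p_14 = 14·3335336926520218004 + 138858878817425463 = 46833575850100477519, q_14 = 14·368189592552972209 + 15328704457900442 = 5169983000199511368 → 46833575850100477519/5169983000199511368
APPEND 31: p_15 = 31·46833575850100477519 + 3335336926520218004 = 1455176188279635021093, q_15 = 31·5169983000199511368 + 368189592552972209 = 160637662598737824617 → 1455176188279635021093/160637662598737824617
APPEND 31: p_16 = 31·1455176188279635021093 + 46833575850100477519 = 45157295412518786131402, q_16 = 31·160637662598737824617 + 5169983000199511368 = 4984937523561072074495 → 45157295412518786131402/4984937523561072074495
APPEND 27: p_17 = 27·45157295412518786131402 + 1455176188279635021093 = 1220702152326286860568947, q_17 = 27·4984937523561072074495 + 160637662598737824617 = 134753950798747683835982 → 1220702152326286860568947/134753950798747683835982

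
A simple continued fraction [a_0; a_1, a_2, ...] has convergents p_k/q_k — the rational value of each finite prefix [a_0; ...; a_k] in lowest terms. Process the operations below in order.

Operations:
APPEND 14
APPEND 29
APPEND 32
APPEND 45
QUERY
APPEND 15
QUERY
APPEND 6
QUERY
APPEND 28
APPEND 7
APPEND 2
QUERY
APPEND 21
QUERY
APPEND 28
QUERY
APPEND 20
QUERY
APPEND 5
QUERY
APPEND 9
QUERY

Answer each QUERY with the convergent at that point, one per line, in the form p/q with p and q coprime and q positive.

587117/41834
8819793/628439
53505875/3812468
22711776145/1618288081
487549694971/34739504970
13674103235333/974324427241
273969614401631/19521228049790
1383522175243488/98580464676191
12725669191593023/906745410135509

APPEND 14: p_0 = 14·1 + 0 = 14, q_0 = 14·0 + 1 = 1 → 14/1
APPEND 29: p_1 = 29·14 + 1 = 407, q_1 = 29·1 + 0 = 29 → 407/29
APPEND 32: p_2 = 32·407 + 14 = 13038, q_2 = 32·29 + 1 = 929 → 13038/929
APPEND 45: p_3 = 45·13038 + 407 = 587117, q_3 = 45·929 + 29 = 41834 → 587117/41834
APPEND 15: p_4 = 15·587117 + 13038 = 8819793, q_4 = 15·41834 + 929 = 628439 → 8819793/628439
APPEND 6: p_5 = 6·8819793 + 587117 = 53505875, q_5 = 6·628439 + 41834 = 3812468 → 53505875/3812468
APPEND 28: p_6 = 28·53505875 + 8819793 = 1506984293, q_6 = 28·3812468 + 628439 = 107377543 → 1506984293/107377543
APPEND 7: p_7 = 7·1506984293 + 53505875 = 10602395926, q_7 = 7·107377543 + 3812468 = 755455269 → 10602395926/755455269
APPEND 2: p_8 = 2·10602395926 + 1506984293 = 22711776145, q_8 = 2·755455269 + 107377543 = 1618288081 → 22711776145/1618288081
APPEND 21: p_9 = 21·22711776145 + 10602395926 = 487549694971, q_9 = 21·1618288081 + 755455269 = 34739504970 → 487549694971/34739504970
APPEND 28: p_10 = 28·487549694971 + 22711776145 = 13674103235333, q_10 = 28·34739504970 + 1618288081 = 974324427241 → 13674103235333/974324427241
APPEND 20: p_11 = 20·13674103235333 + 487549694971 = 273969614401631, q_11 = 20·974324427241 + 34739504970 = 19521228049790 → 273969614401631/19521228049790
APPEND 5: p_12 = 5·273969614401631 + 13674103235333 = 1383522175243488, q_12 = 5·19521228049790 + 974324427241 = 98580464676191 → 1383522175243488/98580464676191
APPEND 9: p_13 = 9·1383522175243488 + 273969614401631 = 12725669191593023, q_13 = 9·98580464676191 + 19521228049790 = 906745410135509 → 12725669191593023/906745410135509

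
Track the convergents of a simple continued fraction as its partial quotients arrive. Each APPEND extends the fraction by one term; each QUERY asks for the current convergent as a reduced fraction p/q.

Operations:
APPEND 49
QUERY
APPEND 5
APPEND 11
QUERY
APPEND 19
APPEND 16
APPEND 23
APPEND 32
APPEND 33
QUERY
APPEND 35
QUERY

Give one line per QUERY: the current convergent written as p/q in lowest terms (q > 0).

APPEND 49: p_0 = 49·1 + 0 = 49, q_0 = 49·0 + 1 = 1 → 49/1
APPEND 5: p_1 = 5·49 + 1 = 246, q_1 = 5·1 + 0 = 5 → 246/5
APPEND 11: p_2 = 11·246 + 49 = 2755, q_2 = 11·5 + 1 = 56 → 2755/56
APPEND 19: p_3 = 19·2755 + 246 = 52591, q_3 = 19·56 + 5 = 1069 → 52591/1069
APPEND 16: p_4 = 16·52591 + 2755 = 844211, q_4 = 16·1069 + 56 = 17160 → 844211/17160
APPEND 23: p_5 = 23·844211 + 52591 = 19469444, q_5 = 23·17160 + 1069 = 395749 → 19469444/395749
APPEND 32: p_6 = 32·19469444 + 844211 = 623866419, q_6 = 32·395749 + 17160 = 12681128 → 623866419/12681128
APPEND 33: p_7 = 33·623866419 + 19469444 = 20607061271, q_7 = 33·12681128 + 395749 = 418872973 → 20607061271/418872973
APPEND 35: p_8 = 35·20607061271 + 623866419 = 721871010904, q_8 = 35·418872973 + 12681128 = 14673235183 → 721871010904/14673235183

49/1
2755/56
20607061271/418872973
721871010904/14673235183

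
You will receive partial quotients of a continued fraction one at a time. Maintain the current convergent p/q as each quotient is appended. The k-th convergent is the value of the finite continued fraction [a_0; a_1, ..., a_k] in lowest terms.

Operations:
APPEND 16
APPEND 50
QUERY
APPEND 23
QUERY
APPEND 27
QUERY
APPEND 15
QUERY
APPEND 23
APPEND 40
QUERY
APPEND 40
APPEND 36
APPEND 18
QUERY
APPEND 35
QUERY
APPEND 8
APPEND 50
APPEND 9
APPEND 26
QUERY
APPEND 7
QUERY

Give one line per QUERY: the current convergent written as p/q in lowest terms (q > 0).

801/50
18439/1151
498654/31127
7498249/468056
6925833489/432324656
180031552366511/11237936786903
6311090685387250/393951156041841
598158389160696085286/37338266973662159291
4210017133364035576713/262797858456529347187

APPEND 16: p_0 = 16·1 + 0 = 16, q_0 = 16·0 + 1 = 1 → 16/1
APPEND 50: p_1 = 50·16 + 1 = 801, q_1 = 50·1 + 0 = 50 → 801/50
APPEND 23: p_2 = 23·801 + 16 = 18439, q_2 = 23·50 + 1 = 1151 → 18439/1151
APPEND 27: p_3 = 27·18439 + 801 = 498654, q_3 = 27·1151 + 50 = 31127 → 498654/31127
APPEND 15: p_4 = 15·498654 + 18439 = 7498249, q_4 = 15·31127 + 1151 = 468056 → 7498249/468056
APPEND 23: p_5 = 23·7498249 + 498654 = 172958381, q_5 = 23·468056 + 31127 = 10796415 → 172958381/10796415
APPEND 40: p_6 = 40·172958381 + 7498249 = 6925833489, q_6 = 40·10796415 + 468056 = 432324656 → 6925833489/432324656
APPEND 40: p_7 = 40·6925833489 + 172958381 = 277206297941, q_7 = 40·432324656 + 10796415 = 17303782655 → 277206297941/17303782655
APPEND 36: p_8 = 36·277206297941 + 6925833489 = 9986352559365, q_8 = 36·17303782655 + 432324656 = 623368500236 → 9986352559365/623368500236
APPEND 18: p_9 = 18·9986352559365 + 277206297941 = 180031552366511, q_9 = 18·623368500236 + 17303782655 = 11237936786903 → 180031552366511/11237936786903
APPEND 35: p_10 = 35·180031552366511 + 9986352559365 = 6311090685387250, q_10 = 35·11237936786903 + 623368500236 = 393951156041841 → 6311090685387250/393951156041841
APPEND 8: p_11 = 8·6311090685387250 + 180031552366511 = 50668757035464511, q_11 = 8·393951156041841 + 11237936786903 = 3162847185121631 → 50668757035464511/3162847185121631
APPEND 50: p_12 = 50·50668757035464511 + 6311090685387250 = 2539748942458612800, q_12 = 50·3162847185121631 + 393951156041841 = 158536310412123391 → 2539748942458612800/158536310412123391
APPEND 9: p_13 = 9·2539748942458612800 + 50668757035464511 = 22908409239162979711, q_13 = 9·158536310412123391 + 3162847185121631 = 1429989640894232150 → 22908409239162979711/1429989640894232150
APPEND 26: p_14 = 26·22908409239162979711 + 2539748942458612800 = 598158389160696085286, q_14 = 26·1429989640894232150 + 158536310412123391 = 37338266973662159291 → 598158389160696085286/37338266973662159291
APPEND 7: p_15 = 7·598158389160696085286 + 22908409239162979711 = 4210017133364035576713, q_15 = 7·37338266973662159291 + 1429989640894232150 = 262797858456529347187 → 4210017133364035576713/262797858456529347187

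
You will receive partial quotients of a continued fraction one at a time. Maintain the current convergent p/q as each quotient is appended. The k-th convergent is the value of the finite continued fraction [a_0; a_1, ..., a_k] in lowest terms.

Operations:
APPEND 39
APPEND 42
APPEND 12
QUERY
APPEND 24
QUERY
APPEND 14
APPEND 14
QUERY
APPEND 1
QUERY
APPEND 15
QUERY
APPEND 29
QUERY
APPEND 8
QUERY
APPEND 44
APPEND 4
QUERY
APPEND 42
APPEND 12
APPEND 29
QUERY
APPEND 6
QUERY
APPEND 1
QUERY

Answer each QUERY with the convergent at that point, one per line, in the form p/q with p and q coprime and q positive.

APPEND 39: p_0 = 39·1 + 0 = 39, q_0 = 39·0 + 1 = 1 → 39/1
APPEND 42: p_1 = 42·39 + 1 = 1639, q_1 = 42·1 + 0 = 42 → 1639/42
APPEND 12: p_2 = 12·1639 + 39 = 19707, q_2 = 12·42 + 1 = 505 → 19707/505
APPEND 24: p_3 = 24·19707 + 1639 = 474607, q_3 = 24·505 + 42 = 12162 → 474607/12162
APPEND 14: p_4 = 14·474607 + 19707 = 6664205, q_4 = 14·12162 + 505 = 170773 → 6664205/170773
APPEND 14: p_5 = 14·6664205 + 474607 = 93773477, q_5 = 14·170773 + 12162 = 2402984 → 93773477/2402984
APPEND 1: p_6 = 1·93773477 + 6664205 = 100437682, q_6 = 1·2402984 + 170773 = 2573757 → 100437682/2573757
APPEND 15: p_7 = 15·100437682 + 93773477 = 1600338707, q_7 = 15·2573757 + 2402984 = 41009339 → 1600338707/41009339
APPEND 29: p_8 = 29·1600338707 + 100437682 = 46510260185, q_8 = 29·41009339 + 2573757 = 1191844588 → 46510260185/1191844588
APPEND 8: p_9 = 8·46510260185 + 1600338707 = 373682420187, q_9 = 8·1191844588 + 41009339 = 9575766043 → 373682420187/9575766043
APPEND 44: p_10 = 44·373682420187 + 46510260185 = 16488536748413, q_10 = 44·9575766043 + 1191844588 = 422525550480 → 16488536748413/422525550480
APPEND 4: p_11 = 4·16488536748413 + 373682420187 = 66327829413839, q_11 = 4·422525550480 + 9575766043 = 1699677967963 → 66327829413839/1699677967963
APPEND 42: p_12 = 42·66327829413839 + 16488536748413 = 2802257372129651, q_12 = 42·1699677967963 + 422525550480 = 71809000204926 → 2802257372129651/71809000204926
APPEND 12: p_13 = 12·2802257372129651 + 66327829413839 = 33693416294969651, q_13 = 12·71809000204926 + 1699677967963 = 863407680427075 → 33693416294969651/863407680427075
APPEND 29: p_14 = 29·33693416294969651 + 2802257372129651 = 979911329926249530, q_14 = 29·863407680427075 + 71809000204926 = 25110631732590101 → 979911329926249530/25110631732590101
APPEND 6: p_15 = 6·979911329926249530 + 33693416294969651 = 5913161395852466831, q_15 = 6·25110631732590101 + 863407680427075 = 151527198075967681 → 5913161395852466831/151527198075967681
APPEND 1: p_16 = 1·5913161395852466831 + 979911329926249530 = 6893072725778716361, q_16 = 1·151527198075967681 + 25110631732590101 = 176637829808557782 → 6893072725778716361/176637829808557782

19707/505
474607/12162
93773477/2402984
100437682/2573757
1600338707/41009339
46510260185/1191844588
373682420187/9575766043
66327829413839/1699677967963
979911329926249530/25110631732590101
5913161395852466831/151527198075967681
6893072725778716361/176637829808557782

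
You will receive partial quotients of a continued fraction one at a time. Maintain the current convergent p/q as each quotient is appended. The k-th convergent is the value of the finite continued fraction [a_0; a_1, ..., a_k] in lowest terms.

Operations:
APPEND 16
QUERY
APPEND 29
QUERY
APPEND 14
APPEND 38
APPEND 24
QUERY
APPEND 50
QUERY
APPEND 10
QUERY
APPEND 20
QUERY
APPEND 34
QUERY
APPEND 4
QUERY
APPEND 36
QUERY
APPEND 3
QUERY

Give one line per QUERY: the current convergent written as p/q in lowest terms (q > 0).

16/1
465/29
5969398/372287
298718353/18629845
2993152928/186670737
60161776913/3752044585
2048493567970/127756186627
8254136048793/514776791093
299197391324518/18659720665975
905846310022347/56493938789018

APPEND 16: p_0 = 16·1 + 0 = 16, q_0 = 16·0 + 1 = 1 → 16/1
APPEND 29: p_1 = 29·16 + 1 = 465, q_1 = 29·1 + 0 = 29 → 465/29
APPEND 14: p_2 = 14·465 + 16 = 6526, q_2 = 14·29 + 1 = 407 → 6526/407
APPEND 38: p_3 = 38·6526 + 465 = 248453, q_3 = 38·407 + 29 = 15495 → 248453/15495
APPEND 24: p_4 = 24·248453 + 6526 = 5969398, q_4 = 24·15495 + 407 = 372287 → 5969398/372287
APPEND 50: p_5 = 50·5969398 + 248453 = 298718353, q_5 = 50·372287 + 15495 = 18629845 → 298718353/18629845
APPEND 10: p_6 = 10·298718353 + 5969398 = 2993152928, q_6 = 10·18629845 + 372287 = 186670737 → 2993152928/186670737
APPEND 20: p_7 = 20·2993152928 + 298718353 = 60161776913, q_7 = 20·186670737 + 18629845 = 3752044585 → 60161776913/3752044585
APPEND 34: p_8 = 34·60161776913 + 2993152928 = 2048493567970, q_8 = 34·3752044585 + 186670737 = 127756186627 → 2048493567970/127756186627
APPEND 4: p_9 = 4·2048493567970 + 60161776913 = 8254136048793, q_9 = 4·127756186627 + 3752044585 = 514776791093 → 8254136048793/514776791093
APPEND 36: p_10 = 36·8254136048793 + 2048493567970 = 299197391324518, q_10 = 36·514776791093 + 127756186627 = 18659720665975 → 299197391324518/18659720665975
APPEND 3: p_11 = 3·299197391324518 + 8254136048793 = 905846310022347, q_11 = 3·18659720665975 + 514776791093 = 56493938789018 → 905846310022347/56493938789018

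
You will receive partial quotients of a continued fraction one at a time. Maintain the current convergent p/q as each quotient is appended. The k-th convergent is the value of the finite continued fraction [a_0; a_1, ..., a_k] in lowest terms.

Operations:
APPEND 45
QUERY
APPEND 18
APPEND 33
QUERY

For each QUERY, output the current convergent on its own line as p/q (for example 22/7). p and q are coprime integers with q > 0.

45/1
26808/595

APPEND 45: p_0 = 45·1 + 0 = 45, q_0 = 45·0 + 1 = 1 → 45/1
APPEND 18: p_1 = 18·45 + 1 = 811, q_1 = 18·1 + 0 = 18 → 811/18
APPEND 33: p_2 = 33·811 + 45 = 26808, q_2 = 33·18 + 1 = 595 → 26808/595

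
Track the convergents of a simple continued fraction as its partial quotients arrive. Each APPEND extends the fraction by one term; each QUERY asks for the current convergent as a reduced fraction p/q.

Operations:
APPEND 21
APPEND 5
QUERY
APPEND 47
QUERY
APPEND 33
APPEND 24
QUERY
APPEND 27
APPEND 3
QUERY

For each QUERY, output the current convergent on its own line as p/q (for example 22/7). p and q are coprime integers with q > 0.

APPEND 21: p_0 = 21·1 + 0 = 21, q_0 = 21·0 + 1 = 1 → 21/1
APPEND 5: p_1 = 5·21 + 1 = 106, q_1 = 5·1 + 0 = 5 → 106/5
APPEND 47: p_2 = 47·106 + 21 = 5003, q_2 = 47·5 + 1 = 236 → 5003/236
APPEND 33: p_3 = 33·5003 + 106 = 165205, q_3 = 33·236 + 5 = 7793 → 165205/7793
APPEND 24: p_4 = 24·165205 + 5003 = 3969923, q_4 = 24·7793 + 236 = 187268 → 3969923/187268
APPEND 27: p_5 = 27·3969923 + 165205 = 107353126, q_5 = 27·187268 + 7793 = 5064029 → 107353126/5064029
APPEND 3: p_6 = 3·107353126 + 3969923 = 326029301, q_6 = 3·5064029 + 187268 = 15379355 → 326029301/15379355

106/5
5003/236
3969923/187268
326029301/15379355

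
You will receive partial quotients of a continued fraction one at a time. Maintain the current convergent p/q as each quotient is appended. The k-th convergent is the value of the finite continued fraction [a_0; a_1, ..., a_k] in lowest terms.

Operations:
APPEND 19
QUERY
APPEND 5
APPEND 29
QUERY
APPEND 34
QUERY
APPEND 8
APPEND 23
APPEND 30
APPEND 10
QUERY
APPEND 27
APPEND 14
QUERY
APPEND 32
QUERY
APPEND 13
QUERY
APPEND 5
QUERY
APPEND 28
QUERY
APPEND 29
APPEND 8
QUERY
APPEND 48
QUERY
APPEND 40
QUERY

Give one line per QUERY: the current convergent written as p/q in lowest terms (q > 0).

19/1
2803/146
95398/4969
5339302669/278108503
2031045936949/105791182869
65138163313388/3392854499977
848827169010993/44212899682570
4309274008368353/224457352912827
121508499403324877/6329018781241726
28345954553041643165/1476457034852624774
1364133874302703661706/71053703674934912033
54593700926661188111405/2843624604032249106094

APPEND 19: p_0 = 19·1 + 0 = 19, q_0 = 19·0 + 1 = 1 → 19/1
APPEND 5: p_1 = 5·19 + 1 = 96, q_1 = 5·1 + 0 = 5 → 96/5
APPEND 29: p_2 = 29·96 + 19 = 2803, q_2 = 29·5 + 1 = 146 → 2803/146
APPEND 34: p_3 = 34·2803 + 96 = 95398, q_3 = 34·146 + 5 = 4969 → 95398/4969
APPEND 8: p_4 = 8·95398 + 2803 = 765987, q_4 = 8·4969 + 146 = 39898 → 765987/39898
APPEND 23: p_5 = 23·765987 + 95398 = 17713099, q_5 = 23·39898 + 4969 = 922623 → 17713099/922623
APPEND 30: p_6 = 30·17713099 + 765987 = 532158957, q_6 = 30·922623 + 39898 = 27718588 → 532158957/27718588
APPEND 10: p_7 = 10·532158957 + 17713099 = 5339302669, q_7 = 10·27718588 + 922623 = 278108503 → 5339302669/278108503
APPEND 27: p_8 = 27·5339302669 + 532158957 = 144693331020, q_8 = 27·278108503 + 27718588 = 7536648169 → 144693331020/7536648169
APPEND 14: p_9 = 14·144693331020 + 5339302669 = 2031045936949, q_9 = 14·7536648169 + 278108503 = 105791182869 → 2031045936949/105791182869
APPEND 32: p_10 = 32·2031045936949 + 144693331020 = 65138163313388, q_10 = 32·105791182869 + 7536648169 = 3392854499977 → 65138163313388/3392854499977
APPEND 13: p_11 = 13·65138163313388 + 2031045936949 = 848827169010993, q_11 = 13·3392854499977 + 105791182869 = 44212899682570 → 848827169010993/44212899682570
APPEND 5: p_12 = 5·848827169010993 + 65138163313388 = 4309274008368353, q_12 = 5·44212899682570 + 3392854499977 = 224457352912827 → 4309274008368353/224457352912827
APPEND 28: p_13 = 28·4309274008368353 + 848827169010993 = 121508499403324877, q_13 = 28·224457352912827 + 44212899682570 = 6329018781241726 → 121508499403324877/6329018781241726
APPEND 29: p_14 = 29·121508499403324877 + 4309274008368353 = 3528055756704789786, q_14 = 29·6329018781241726 + 224457352912827 = 183766002008922881 → 3528055756704789786/183766002008922881
APPEND 8: p_15 = 8·3528055756704789786 + 121508499403324877 = 28345954553041643165, q_15 = 8·183766002008922881 + 6329018781241726 = 1476457034852624774 → 28345954553041643165/1476457034852624774
APPEND 48: p_16 = 48·28345954553041643165 + 3528055756704789786 = 1364133874302703661706, q_16 = 48·1476457034852624774 + 183766002008922881 = 71053703674934912033 → 1364133874302703661706/71053703674934912033
APPEND 40: p_17 = 40·1364133874302703661706 + 28345954553041643165 = 54593700926661188111405, q_17 = 40·71053703674934912033 + 1476457034852624774 = 2843624604032249106094 → 54593700926661188111405/2843624604032249106094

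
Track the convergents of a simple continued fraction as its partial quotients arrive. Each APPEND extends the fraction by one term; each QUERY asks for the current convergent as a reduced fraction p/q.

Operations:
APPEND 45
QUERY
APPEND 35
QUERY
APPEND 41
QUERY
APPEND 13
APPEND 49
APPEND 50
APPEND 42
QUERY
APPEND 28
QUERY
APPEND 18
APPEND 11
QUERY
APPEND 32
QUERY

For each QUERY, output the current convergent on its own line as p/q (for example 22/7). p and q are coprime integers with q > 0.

APPEND 45: p_0 = 45·1 + 0 = 45, q_0 = 45·0 + 1 = 1 → 45/1
APPEND 35: p_1 = 35·45 + 1 = 1576, q_1 = 35·1 + 0 = 35 → 1576/35
APPEND 41: p_2 = 41·1576 + 45 = 64661, q_2 = 41·35 + 1 = 1436 → 64661/1436
APPEND 13: p_3 = 13·64661 + 1576 = 842169, q_3 = 13·1436 + 35 = 18703 → 842169/18703
APPEND 49: p_4 = 49·842169 + 64661 = 41330942, q_4 = 49·18703 + 1436 = 917883 → 41330942/917883
APPEND 50: p_5 = 50·41330942 + 842169 = 2067389269, q_5 = 50·917883 + 18703 = 45912853 → 2067389269/45912853
APPEND 42: p_6 = 42·2067389269 + 41330942 = 86871680240, q_6 = 42·45912853 + 917883 = 1929257709 → 86871680240/1929257709
APPEND 28: p_7 = 28·86871680240 + 2067389269 = 2434474435989, q_7 = 28·1929257709 + 45912853 = 54065128705 → 2434474435989/54065128705
APPEND 18: p_8 = 18·2434474435989 + 86871680240 = 43907411528042, q_8 = 18·54065128705 + 1929257709 = 975101574399 → 43907411528042/975101574399
APPEND 11: p_9 = 11·43907411528042 + 2434474435989 = 485416001244451, q_9 = 11·975101574399 + 54065128705 = 10780182447094 → 485416001244451/10780182447094
APPEND 32: p_10 = 32·485416001244451 + 43907411528042 = 15577219451350474, q_10 = 32·10780182447094 + 975101574399 = 345940939881407 → 15577219451350474/345940939881407

45/1
1576/35
64661/1436
86871680240/1929257709
2434474435989/54065128705
485416001244451/10780182447094
15577219451350474/345940939881407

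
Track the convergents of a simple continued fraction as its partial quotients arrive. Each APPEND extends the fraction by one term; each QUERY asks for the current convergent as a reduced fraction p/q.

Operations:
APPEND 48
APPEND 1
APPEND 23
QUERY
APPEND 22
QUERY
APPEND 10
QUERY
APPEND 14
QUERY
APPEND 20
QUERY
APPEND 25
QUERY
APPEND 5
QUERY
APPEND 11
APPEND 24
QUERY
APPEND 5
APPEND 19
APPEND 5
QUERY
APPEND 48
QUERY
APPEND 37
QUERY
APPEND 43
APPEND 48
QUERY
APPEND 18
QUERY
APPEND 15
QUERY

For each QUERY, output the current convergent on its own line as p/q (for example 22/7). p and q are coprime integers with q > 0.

1175/24
25899/529
260165/5314
3668209/74925
73624345/1503814
1844276834/37670275
9295008515/189855189
2507439900491/51215711685
1226100931306039/25043723593209
59095536631176489/1207055836265518
2187760956284836132/44686109665417375
4520562960486483084052/92334755139227624239
81464266105413574643101/1663948302277546448945
1226484554541690102730567/25051559289302424358414

APPEND 48: p_0 = 48·1 + 0 = 48, q_0 = 48·0 + 1 = 1 → 48/1
APPEND 1: p_1 = 1·48 + 1 = 49, q_1 = 1·1 + 0 = 1 → 49/1
APPEND 23: p_2 = 23·49 + 48 = 1175, q_2 = 23·1 + 1 = 24 → 1175/24
APPEND 22: p_3 = 22·1175 + 49 = 25899, q_3 = 22·24 + 1 = 529 → 25899/529
APPEND 10: p_4 = 10·25899 + 1175 = 260165, q_4 = 10·529 + 24 = 5314 → 260165/5314
APPEND 14: p_5 = 14·260165 + 25899 = 3668209, q_5 = 14·5314 + 529 = 74925 → 3668209/74925
APPEND 20: p_6 = 20·3668209 + 260165 = 73624345, q_6 = 20·74925 + 5314 = 1503814 → 73624345/1503814
APPEND 25: p_7 = 25·73624345 + 3668209 = 1844276834, q_7 = 25·1503814 + 74925 = 37670275 → 1844276834/37670275
APPEND 5: p_8 = 5·1844276834 + 73624345 = 9295008515, q_8 = 5·37670275 + 1503814 = 189855189 → 9295008515/189855189
APPEND 11: p_9 = 11·9295008515 + 1844276834 = 104089370499, q_9 = 11·189855189 + 37670275 = 2126077354 → 104089370499/2126077354
APPEND 24: p_10 = 24·104089370499 + 9295008515 = 2507439900491, q_10 = 24·2126077354 + 189855189 = 51215711685 → 2507439900491/51215711685
APPEND 5: p_11 = 5·2507439900491 + 104089370499 = 12641288872954, q_11 = 5·51215711685 + 2126077354 = 258204635779 → 12641288872954/258204635779
APPEND 19: p_12 = 19·12641288872954 + 2507439900491 = 242691928486617, q_12 = 19·258204635779 + 51215711685 = 4957103791486 → 242691928486617/4957103791486
APPEND 5: p_13 = 5·242691928486617 + 12641288872954 = 1226100931306039, q_13 = 5·4957103791486 + 258204635779 = 25043723593209 → 1226100931306039/25043723593209
APPEND 48: p_14 = 48·1226100931306039 + 242691928486617 = 59095536631176489, q_14 = 48·25043723593209 + 4957103791486 = 1207055836265518 → 59095536631176489/1207055836265518
APPEND 37: p_15 = 37·59095536631176489 + 1226100931306039 = 2187760956284836132, q_15 = 37·1207055836265518 + 25043723593209 = 44686109665417375 → 2187760956284836132/44686109665417375
APPEND 43: p_16 = 43·2187760956284836132 + 59095536631176489 = 94132816656879130165, q_16 = 43·44686109665417375 + 1207055836265518 = 1922709771449212643 → 94132816656879130165/1922709771449212643
APPEND 48: p_17 = 48·94132816656879130165 + 2187760956284836132 = 4520562960486483084052, q_17 = 48·1922709771449212643 + 44686109665417375 = 92334755139227624239 → 4520562960486483084052/92334755139227624239
APPEND 18: p_18 = 18·4520562960486483084052 + 94132816656879130165 = 81464266105413574643101, q_18 = 18·92334755139227624239 + 1922709771449212643 = 1663948302277546448945 → 81464266105413574643101/1663948302277546448945
APPEND 15: p_19 = 15·81464266105413574643101 + 4520562960486483084052 = 1226484554541690102730567, q_19 = 15·1663948302277546448945 + 92334755139227624239 = 25051559289302424358414 → 1226484554541690102730567/25051559289302424358414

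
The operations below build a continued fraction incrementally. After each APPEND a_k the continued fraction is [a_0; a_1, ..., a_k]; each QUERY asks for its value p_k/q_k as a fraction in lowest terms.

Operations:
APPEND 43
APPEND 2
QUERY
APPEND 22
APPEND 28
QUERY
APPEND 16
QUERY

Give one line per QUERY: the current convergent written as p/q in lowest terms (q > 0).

87/2
54883/1262
880085/20237

APPEND 43: p_0 = 43·1 + 0 = 43, q_0 = 43·0 + 1 = 1 → 43/1
APPEND 2: p_1 = 2·43 + 1 = 87, q_1 = 2·1 + 0 = 2 → 87/2
APPEND 22: p_2 = 22·87 + 43 = 1957, q_2 = 22·2 + 1 = 45 → 1957/45
APPEND 28: p_3 = 28·1957 + 87 = 54883, q_3 = 28·45 + 2 = 1262 → 54883/1262
APPEND 16: p_4 = 16·54883 + 1957 = 880085, q_4 = 16·1262 + 45 = 20237 → 880085/20237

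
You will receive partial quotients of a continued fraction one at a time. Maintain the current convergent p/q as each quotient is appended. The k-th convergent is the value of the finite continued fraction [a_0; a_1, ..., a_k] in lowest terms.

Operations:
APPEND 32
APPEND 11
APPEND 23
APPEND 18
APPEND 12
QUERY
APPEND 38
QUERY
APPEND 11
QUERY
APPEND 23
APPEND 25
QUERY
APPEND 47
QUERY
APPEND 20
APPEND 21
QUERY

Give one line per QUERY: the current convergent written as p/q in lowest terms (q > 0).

APPEND 32: p_0 = 32·1 + 0 = 32, q_0 = 32·0 + 1 = 1 → 32/1
APPEND 11: p_1 = 11·32 + 1 = 353, q_1 = 11·1 + 0 = 11 → 353/11
APPEND 23: p_2 = 23·353 + 32 = 8151, q_2 = 23·11 + 1 = 254 → 8151/254
APPEND 18: p_3 = 18·8151 + 353 = 147071, q_3 = 18·254 + 11 = 4583 → 147071/4583
APPEND 12: p_4 = 12·147071 + 8151 = 1773003, q_4 = 12·4583 + 254 = 55250 → 1773003/55250
APPEND 38: p_5 = 38·1773003 + 147071 = 67521185, q_5 = 38·55250 + 4583 = 2104083 → 67521185/2104083
APPEND 11: p_6 = 11·67521185 + 1773003 = 744506038, q_6 = 11·2104083 + 55250 = 23200163 → 744506038/23200163
APPEND 23: p_7 = 23·744506038 + 67521185 = 17191160059, q_7 = 23·23200163 + 2104083 = 535707832 → 17191160059/535707832
APPEND 25: p_8 = 25·17191160059 + 744506038 = 430523507513, q_8 = 25·535707832 + 23200163 = 13415895963 → 430523507513/13415895963
APPEND 47: p_9 = 47·430523507513 + 17191160059 = 20251796013170, q_9 = 47·13415895963 + 535707832 = 631082818093 → 20251796013170/631082818093
APPEND 20: p_10 = 20·20251796013170 + 430523507513 = 405466443770913, q_10 = 20·631082818093 + 13415895963 = 12635072257823 → 405466443770913/12635072257823
APPEND 21: p_11 = 21·405466443770913 + 20251796013170 = 8535047115202343, q_11 = 21·12635072257823 + 631082818093 = 265967600232376 → 8535047115202343/265967600232376

1773003/55250
67521185/2104083
744506038/23200163
430523507513/13415895963
20251796013170/631082818093
8535047115202343/265967600232376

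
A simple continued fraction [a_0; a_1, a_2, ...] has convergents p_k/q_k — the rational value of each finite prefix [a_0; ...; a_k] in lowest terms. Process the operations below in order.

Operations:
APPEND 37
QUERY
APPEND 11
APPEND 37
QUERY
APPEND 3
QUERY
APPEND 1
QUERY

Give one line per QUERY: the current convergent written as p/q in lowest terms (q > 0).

APPEND 37: p_0 = 37·1 + 0 = 37, q_0 = 37·0 + 1 = 1 → 37/1
APPEND 11: p_1 = 11·37 + 1 = 408, q_1 = 11·1 + 0 = 11 → 408/11
APPEND 37: p_2 = 37·408 + 37 = 15133, q_2 = 37·11 + 1 = 408 → 15133/408
APPEND 3: p_3 = 3·15133 + 408 = 45807, q_3 = 3·408 + 11 = 1235 → 45807/1235
APPEND 1: p_4 = 1·45807 + 15133 = 60940, q_4 = 1·1235 + 408 = 1643 → 60940/1643

37/1
15133/408
45807/1235
60940/1643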